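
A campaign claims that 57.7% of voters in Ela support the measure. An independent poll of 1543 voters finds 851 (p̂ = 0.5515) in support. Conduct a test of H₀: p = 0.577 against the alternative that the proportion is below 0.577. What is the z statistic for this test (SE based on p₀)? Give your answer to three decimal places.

p̂ = 851/1543 = 0.551523.
SE = √(p₀(1−p₀)/n) = √(0.24407/1543) = 0.012577.
z = (0.551523 − 0.577)/0.012577 = -0.025477/0.012577 = -2.026.
p-value = P(Z < -2.026) ≈ 0.0214.

z = -2.026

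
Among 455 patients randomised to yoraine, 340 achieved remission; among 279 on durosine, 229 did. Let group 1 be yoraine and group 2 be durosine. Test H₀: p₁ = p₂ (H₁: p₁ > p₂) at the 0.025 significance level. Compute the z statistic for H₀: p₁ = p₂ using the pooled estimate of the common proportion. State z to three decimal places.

p̂₁ = 340/455 ≈ 0.74725, p̂₂ = 229/279 ≈ 0.82079.
Pooled p̂ = (340+229)/(455+279) = 569/734 = 0.77520.
SE = √(p̂(1−p̂)(1/n₁+1/n₂)) = √(0.77520·0.22480·0.00578203) = √(0.00100759) = 0.03174.
z = (0.74725 − 0.82079)/0.03174 = -0.07354/0.03174 = -2.317.
p-value = P(Z > -2.317) ≈ 0.9897, so at α = 0.025 we fail to reject H₀.

z = -2.317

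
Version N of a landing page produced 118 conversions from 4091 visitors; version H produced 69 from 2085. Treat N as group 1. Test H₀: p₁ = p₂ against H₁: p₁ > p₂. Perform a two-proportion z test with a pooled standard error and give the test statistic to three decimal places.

z = -0.922

p̂₁ = 118/4091 = 0.02884, p̂₂ = 69/2085 = 0.03309.
Pooled p̂ = (118+69)/(4091+2085) = 187/6176 = 0.03028.
SE = √(p̂(1−p̂)(1/n₁+1/n₂)) = √(0.03028·0.96972·0.000724055) = √(2.12595e-05) = 0.00461.
z = (0.02884 − 0.03309)/0.00461 = -0.00425/0.00461 = -0.922.
p-value = P(Z > -0.922) ≈ 0.8217.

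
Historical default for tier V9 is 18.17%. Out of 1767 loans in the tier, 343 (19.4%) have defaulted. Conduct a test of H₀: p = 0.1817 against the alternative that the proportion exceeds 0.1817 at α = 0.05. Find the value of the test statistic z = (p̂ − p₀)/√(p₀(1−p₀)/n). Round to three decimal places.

z = 1.353

p̂ = 343/1767 = 0.19411.
SE = √(p₀(1−p₀)/n) = √(0.14869/1767) = 0.00917.
z = (0.19411 − 0.1817)/0.00917 = 0.01241/0.00917 = 1.353.
p-value = P(Z > 1.353) ≈ 0.0880; since p > α = 0.05, fail to reject H₀.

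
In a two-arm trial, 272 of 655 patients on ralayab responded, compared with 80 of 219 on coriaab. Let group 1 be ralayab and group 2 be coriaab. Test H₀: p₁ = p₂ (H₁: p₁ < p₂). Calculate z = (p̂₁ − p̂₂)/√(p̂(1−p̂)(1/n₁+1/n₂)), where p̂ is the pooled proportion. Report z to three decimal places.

p̂₁ = 272/655 ≈ 0.41527, p̂₂ = 80/219 ≈ 0.36530.
Pooled p̂ = (272+80)/(655+219) = 352/874 = 0.40275.
SE = √(0.240542 × 0.00609293) = 0.03828.
z = (0.41527 − 0.36530)/0.03828 = 0.04997/0.03828 = 1.305.
p-value = P(Z < 1.305) ≈ 0.9041.

z = 1.305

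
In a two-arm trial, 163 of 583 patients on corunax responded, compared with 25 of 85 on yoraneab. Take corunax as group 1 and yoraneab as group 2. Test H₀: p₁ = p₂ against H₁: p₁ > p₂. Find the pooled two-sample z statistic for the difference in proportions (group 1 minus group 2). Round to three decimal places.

p̂₁ = 163/583 = 0.27959, p̂₂ = 25/85 = 0.29412.
Pooled p̂ = (163+25)/(583+85) = 188/668 = 0.28144.
SE = √(p̂(1−p̂)(1/n₁+1/n₂)) = √(0.28144·0.71856·0.01348) = √(0.00272606) = 0.05221.
z = (0.27959 − 0.29412)/0.05221 = -0.01453/0.05221 = -0.278.

z = -0.278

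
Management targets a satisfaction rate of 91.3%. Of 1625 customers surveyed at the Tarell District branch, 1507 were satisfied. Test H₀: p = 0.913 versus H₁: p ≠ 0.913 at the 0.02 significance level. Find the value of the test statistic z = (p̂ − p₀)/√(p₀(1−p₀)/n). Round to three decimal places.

p̂ = 1507/1625 ≈ 0.92738.
SE = √(p₀(1−p₀)/n) = √(0.079431/1625) = 0.00699.
z = (0.92738 − 0.913)/0.00699 = 0.01438/0.00699 = 2.057.
Two-sided p-value ≈ 2·Φ(−2.057) = 0.0396. With α = 0.02, fail to reject H₀.

z = 2.057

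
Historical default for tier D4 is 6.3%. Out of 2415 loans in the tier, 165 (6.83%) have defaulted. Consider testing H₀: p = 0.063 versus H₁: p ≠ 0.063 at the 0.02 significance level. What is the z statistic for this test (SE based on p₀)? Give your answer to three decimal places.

p̂ = 165/2415 = 0.06832.
SE = √(p₀(1−p₀)/n) = √(0.059031/2415) = 0.00494.
z = (0.06832 − 0.063)/0.00494 = 0.00532/0.00494 = 1.077.
Two-sided p-value ≈ 2·Φ(−1.077) = 0.2816, so at α = 0.02 we fail to reject H₀.

z = 1.077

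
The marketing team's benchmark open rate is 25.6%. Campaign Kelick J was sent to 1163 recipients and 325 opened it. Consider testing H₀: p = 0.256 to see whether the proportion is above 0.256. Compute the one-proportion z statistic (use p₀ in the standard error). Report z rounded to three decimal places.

p̂ = 325/1163 = 0.27945.
Standard error under H₀: √(0.256×0.744/1163) = 0.01280.
z = (0.27945 − 0.256)/0.01280 = 0.02345/0.01280 = 1.832.

z = 1.832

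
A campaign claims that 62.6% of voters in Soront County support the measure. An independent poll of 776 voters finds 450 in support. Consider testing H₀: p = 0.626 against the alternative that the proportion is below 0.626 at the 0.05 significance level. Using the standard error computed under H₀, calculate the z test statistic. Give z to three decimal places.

z = -2.654

p̂ = 450/776 = 0.57990.
SE = √(p₀(1−p₀)/n) = √(0.23412/776) = 0.01737.
z = (0.57990 − 0.626)/0.01737 = -0.04610/0.01737 = -2.654.
p-value = P(Z < -2.654) ≈ 0.0040; since p < α = 0.05, reject H₀.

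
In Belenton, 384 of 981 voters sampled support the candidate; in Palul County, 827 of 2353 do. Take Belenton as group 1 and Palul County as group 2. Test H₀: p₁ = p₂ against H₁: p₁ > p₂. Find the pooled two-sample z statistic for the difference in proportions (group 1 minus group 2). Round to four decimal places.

p̂₁ = 384/981 = 0.3914373, p̂₂ = 827/2353 = 0.3514662.
Pooled p̂ = (384+827)/(981+2353) = 1211/3334 = 0.3632274.
SE = √(0.231293 × 0.00144436) = 0.0182776.
z = (0.3914373 − 0.3514662)/0.0182776 = 0.0399711/0.0182776 = 2.1869.
p-value = P(Z > 2.187) ≈ 0.0144.

z = 2.1869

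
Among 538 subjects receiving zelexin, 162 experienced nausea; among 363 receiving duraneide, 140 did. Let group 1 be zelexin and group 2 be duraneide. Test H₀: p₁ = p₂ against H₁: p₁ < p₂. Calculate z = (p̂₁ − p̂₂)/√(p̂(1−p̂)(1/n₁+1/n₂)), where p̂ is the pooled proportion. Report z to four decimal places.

z = -2.6373

p̂₁ = 162/538 ≈ 0.301115, p̂₂ = 140/363 ≈ 0.385675.
Pooled p̂ = (162+140)/(538+363) = 302/901 = 0.335183.
SE = √(0.222835 × 0.00461356) = 0.032063.
z = (0.301115 − 0.385675)/0.032063 = -0.084560/0.032063 = -2.6373.
p-value = P(Z < -2.637) ≈ 0.0042.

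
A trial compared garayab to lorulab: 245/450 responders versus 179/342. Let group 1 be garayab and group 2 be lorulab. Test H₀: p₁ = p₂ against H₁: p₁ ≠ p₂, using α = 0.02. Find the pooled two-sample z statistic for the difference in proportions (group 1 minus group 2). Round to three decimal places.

z = 0.588

p̂₁ = 245/450 = 0.54444, p̂₂ = 179/342 = 0.52339.
Pooled p̂ = (245+179)/(450+342) = 424/792 = 0.53535.
SE = √(p̂(1−p̂)(1/n₁+1/n₂)) = √(0.53535·0.46465·0.0051462) = √(0.00128012) = 0.03578.
z = (0.54444 − 0.52339)/0.03578 = 0.02105/0.03578 = 0.588.
Two-sided p-value ≈ 2·Φ(−0.588) = 0.5563; since p > α = 0.02, fail to reject H₀.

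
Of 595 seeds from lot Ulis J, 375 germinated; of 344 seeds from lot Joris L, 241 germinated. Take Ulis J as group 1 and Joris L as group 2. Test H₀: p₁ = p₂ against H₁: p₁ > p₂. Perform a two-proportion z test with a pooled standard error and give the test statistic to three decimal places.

p̂₁ = 375/595 = 0.63025, p̂₂ = 241/344 = 0.70058.
Pooled p̂ = (375+241)/(595+344) = 616/939 = 0.65602.
SE = √(p̂(1−p̂)(1/n₁+1/n₂)) = √(0.65602·0.34398·0.00458765) = √(0.00103524) = 0.03218.
z = (0.63025 − 0.70058)/0.03218 = -0.07033/0.03218 = -2.186.

z = -2.186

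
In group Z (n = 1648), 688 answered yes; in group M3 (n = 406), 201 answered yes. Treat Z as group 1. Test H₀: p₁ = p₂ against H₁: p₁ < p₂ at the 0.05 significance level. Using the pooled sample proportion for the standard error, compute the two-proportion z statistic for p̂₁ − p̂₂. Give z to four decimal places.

p̂₁ = 688/1648 = 0.417476, p̂₂ = 201/406 = 0.495074.
Pooled p̂ = (688+201)/(1648+406) = 889/2054 = 0.432814.
SE = √(0.245486 × 0.00306985) = 0.027452.
z = (0.417476 − 0.495074)/0.027452 = -0.077598/0.027452 = -2.8267.
p-value = P(Z < -2.827) ≈ 0.0024; since p < α = 0.05, reject H₀.

z = -2.8267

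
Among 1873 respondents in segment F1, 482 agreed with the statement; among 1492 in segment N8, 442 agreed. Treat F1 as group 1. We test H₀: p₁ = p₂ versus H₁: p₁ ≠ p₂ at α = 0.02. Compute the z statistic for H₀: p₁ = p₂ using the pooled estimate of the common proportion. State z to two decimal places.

p̂₁ = 482/1873 ≈ 0.2573, p̂₂ = 442/1492 ≈ 0.2962.
Pooled p̂ = (482+442)/(1873+1492) = 924/3365 = 0.2746.
SE = √(p̂(1−p̂)(1/n₁+1/n₂)) = √(0.2746·0.7254·0.00120414) = √(0.000239855) = 0.0155.
z = (0.2573 − 0.2962)/0.0155 = -0.0389/0.0155 = -2.51.
Two-sided p-value ≈ 2·Φ(−2.512) = 0.0120; since p < α = 0.02, reject H₀.

z = -2.51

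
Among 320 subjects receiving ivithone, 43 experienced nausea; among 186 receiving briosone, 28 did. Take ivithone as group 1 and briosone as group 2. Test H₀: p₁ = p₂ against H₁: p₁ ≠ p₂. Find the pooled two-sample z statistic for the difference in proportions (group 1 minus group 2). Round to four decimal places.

p̂₁ = 43/320 ≈ 0.134375, p̂₂ = 28/186 ≈ 0.150538.
Pooled p̂ = (43+28)/(320+186) = 71/506 = 0.140316.
SE = √(0.120628 × 0.00850134) = 0.032023.
z = (0.134375 − 0.150538)/0.032023 = -0.016163/0.032023 = -0.5047.

z = -0.5047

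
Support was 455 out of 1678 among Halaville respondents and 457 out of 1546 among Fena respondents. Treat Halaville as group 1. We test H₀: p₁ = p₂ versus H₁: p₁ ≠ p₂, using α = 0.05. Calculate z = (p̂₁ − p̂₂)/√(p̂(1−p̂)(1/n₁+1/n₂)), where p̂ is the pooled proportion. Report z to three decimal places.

z = -1.540

p̂₁ = 455/1678 = 0.271156, p̂₂ = 457/1546 = 0.295602.
Pooled p̂ = (455+457)/(1678+1546) = 912/3224 = 0.282878.
SE = √(0.202858 × 0.00124278) = 0.015878.
z = (0.271156 − 0.295602)/0.015878 = -0.024446/0.015878 = -1.540.
p-value = 2·P(Z > 1.540) ≈ 0.1237, so at α = 0.05 we fail to reject H₀.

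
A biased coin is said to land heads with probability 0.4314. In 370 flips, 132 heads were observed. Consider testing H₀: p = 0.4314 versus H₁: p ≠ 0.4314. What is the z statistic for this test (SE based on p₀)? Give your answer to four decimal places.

p̂ = 132/370 = 0.356757.
SE = √(p₀(1−p₀)/n) = √(0.24529/370) = 0.025748.
z = (0.356757 − 0.4314)/0.025748 = -0.074643/0.025748 = -2.8990.

z = -2.8990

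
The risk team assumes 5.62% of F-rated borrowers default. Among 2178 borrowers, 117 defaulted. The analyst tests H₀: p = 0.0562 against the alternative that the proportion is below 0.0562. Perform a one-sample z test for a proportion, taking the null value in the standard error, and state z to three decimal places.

p̂ = 117/2178 ≈ 0.05372.
Standard error under H₀: √(0.0562×0.9438/2178) = 0.00493.
z = (0.05372 − 0.0562)/0.00493 = -0.00248/0.00493 = -0.503.

z = -0.503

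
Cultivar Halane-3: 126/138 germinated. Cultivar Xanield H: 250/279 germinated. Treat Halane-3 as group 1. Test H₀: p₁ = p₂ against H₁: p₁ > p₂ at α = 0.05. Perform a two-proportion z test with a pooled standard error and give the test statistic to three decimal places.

z = 0.548

p̂₁ = 126/138 = 0.91304, p̂₂ = 250/279 = 0.89606.
Pooled p̂ = (126+250)/(138+279) = 376/417 = 0.90168.
SE = √(p̂(1−p̂)(1/n₁+1/n₂)) = √(0.90168·0.09832·0.0108306) = √(0.000960179) = 0.03099.
z = (0.91304 − 0.89606)/0.03099 = 0.01698/0.03099 = 0.548.
p-value = P(Z > 0.548) ≈ 0.2918, so at α = 0.05 we fail to reject H₀.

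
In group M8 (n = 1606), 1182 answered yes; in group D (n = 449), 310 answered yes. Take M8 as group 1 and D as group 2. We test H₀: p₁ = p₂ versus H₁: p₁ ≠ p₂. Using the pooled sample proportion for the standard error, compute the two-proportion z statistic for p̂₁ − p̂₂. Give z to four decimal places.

z = 1.9139

p̂₁ = 1182/1606 = 0.735990, p̂₂ = 310/449 = 0.690423.
Pooled p̂ = (1182+310)/(1606+449) = 1492/2055 = 0.726034.
SE = √(0.198909 × 0.00284984) = 0.023809.
z = (0.735990 − 0.690423)/0.023809 = 0.045567/0.023809 = 1.9139.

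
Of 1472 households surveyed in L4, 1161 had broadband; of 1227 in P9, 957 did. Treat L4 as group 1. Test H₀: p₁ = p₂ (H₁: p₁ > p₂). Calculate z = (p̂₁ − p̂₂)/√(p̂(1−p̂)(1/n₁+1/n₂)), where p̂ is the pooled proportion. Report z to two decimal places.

p̂₁ = 1161/1472 ≈ 0.7887, p̂₂ = 957/1227 ≈ 0.7800.
Pooled p̂ = (1161+957)/(1472+1227) = 2118/2699 = 0.7847.
SE = √(0.168926 × 0.00149434) = 0.0159.
z = (0.7887 − 0.7800)/0.0159 = 0.0087/0.0159 = 0.55.

z = 0.55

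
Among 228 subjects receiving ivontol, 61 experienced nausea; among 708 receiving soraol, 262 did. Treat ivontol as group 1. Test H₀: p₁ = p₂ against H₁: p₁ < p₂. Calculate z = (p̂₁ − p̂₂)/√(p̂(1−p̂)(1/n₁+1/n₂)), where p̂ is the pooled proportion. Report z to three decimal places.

z = -2.832

p̂₁ = 61/228 ≈ 0.26754, p̂₂ = 262/708 ≈ 0.37006.
Pooled p̂ = (61+262)/(228+708) = 323/936 = 0.34509.
SE = √(p̂(1−p̂)(1/n₁+1/n₂)) = √(0.34509·0.65491·0.00579839) = √(0.00131045) = 0.03620.
z = (0.26754 − 0.37006)/0.03620 = -0.10252/0.03620 = -2.832.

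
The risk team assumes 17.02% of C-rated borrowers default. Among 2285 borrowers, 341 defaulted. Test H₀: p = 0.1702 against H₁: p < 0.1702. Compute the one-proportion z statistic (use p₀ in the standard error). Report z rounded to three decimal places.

z = -2.667

p̂ = 341/2285 = 0.149234.
Under H₀, SE = √(0.1702·0.8298/2285) = √(6.18083e-05) = 0.007862.
z = (0.149234 − 0.1702)/0.007862 = -0.020966/0.007862 = -2.667.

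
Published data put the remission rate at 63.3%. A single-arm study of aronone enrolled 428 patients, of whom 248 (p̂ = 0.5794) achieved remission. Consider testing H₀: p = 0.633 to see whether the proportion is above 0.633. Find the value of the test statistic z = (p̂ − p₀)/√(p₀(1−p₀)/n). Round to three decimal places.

p̂ = 248/428 ≈ 0.57944.
SE = √(p₀(1−p₀)/n) = √(0.23231/428) = 0.02330.
z = (0.57944 − 0.633)/0.02330 = -0.05356/0.02330 = -2.299.
p-value = P(Z > -2.299) ≈ 0.9892.

z = -2.299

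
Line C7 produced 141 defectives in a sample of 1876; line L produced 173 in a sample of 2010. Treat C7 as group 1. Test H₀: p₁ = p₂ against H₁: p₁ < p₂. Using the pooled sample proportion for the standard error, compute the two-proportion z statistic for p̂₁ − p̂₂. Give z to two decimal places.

z = -1.25

p̂₁ = 141/1876 ≈ 0.0752, p̂₂ = 173/2010 ≈ 0.0861.
Pooled p̂ = (141+173)/(1876+2010) = 314/3886 = 0.0808.
SE = √(0.0742738 × 0.00103056) = 0.0087.
z = (0.0752 − 0.0861)/0.0087 = -0.0109/0.0087 = -1.25.
p-value = P(Z < -1.247) ≈ 0.1062.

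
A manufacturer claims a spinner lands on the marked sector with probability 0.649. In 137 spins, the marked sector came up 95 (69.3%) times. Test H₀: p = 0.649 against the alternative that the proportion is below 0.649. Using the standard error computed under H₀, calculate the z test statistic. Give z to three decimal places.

z = 1.090

p̂ = 95/137 = 0.69343.
Standard error under H₀: √(0.649×0.351/137) = 0.04078.
z = (0.69343 − 0.649)/0.04078 = 0.04443/0.04078 = 1.090.
p-value = P(Z < 1.090) ≈ 0.8621.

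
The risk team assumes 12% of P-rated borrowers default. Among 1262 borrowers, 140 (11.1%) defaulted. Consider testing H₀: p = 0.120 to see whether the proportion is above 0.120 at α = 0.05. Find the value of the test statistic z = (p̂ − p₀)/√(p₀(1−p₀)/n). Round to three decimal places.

p̂ = 140/1262 ≈ 0.110935.
Standard error under H₀: √(0.12×0.88/1262) = 0.009147.
z = (0.110935 − 0.12)/0.009147 = -0.009065/0.009147 = -0.991.
p-value = P(Z > -0.991) ≈ 0.8392; since p > α = 0.05, fail to reject H₀.

z = -0.991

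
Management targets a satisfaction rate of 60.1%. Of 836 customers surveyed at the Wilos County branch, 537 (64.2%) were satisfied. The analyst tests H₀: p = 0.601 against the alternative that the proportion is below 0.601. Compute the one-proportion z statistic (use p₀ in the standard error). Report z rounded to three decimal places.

z = 2.441

p̂ = 537/836 = 0.642344.
Under H₀, SE = √(0.601·0.399/836) = √(0.000286841) = 0.016936.
z = (0.642344 − 0.601)/0.016936 = 0.041344/0.016936 = 2.441.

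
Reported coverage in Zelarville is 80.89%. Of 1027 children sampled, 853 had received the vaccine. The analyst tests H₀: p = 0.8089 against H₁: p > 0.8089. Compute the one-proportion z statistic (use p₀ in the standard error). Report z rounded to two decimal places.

z = 1.77

p̂ = 853/1027 = 0.83057.
Standard error under H₀: √(0.8089×0.1911/1027) = 0.01227.
z = (0.83057 − 0.8089)/0.01227 = 0.02167/0.01227 = 1.77.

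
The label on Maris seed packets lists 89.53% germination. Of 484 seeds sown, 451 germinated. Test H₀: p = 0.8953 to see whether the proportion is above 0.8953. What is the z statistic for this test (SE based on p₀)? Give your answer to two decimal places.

z = 2.62

p̂ = 451/484 ≈ 0.93182.
SE = √(p₀(1−p₀)/n) = √(0.093738/484) = 0.01392.
z = (0.93182 − 0.8953)/0.01392 = 0.03652/0.01392 = 2.62.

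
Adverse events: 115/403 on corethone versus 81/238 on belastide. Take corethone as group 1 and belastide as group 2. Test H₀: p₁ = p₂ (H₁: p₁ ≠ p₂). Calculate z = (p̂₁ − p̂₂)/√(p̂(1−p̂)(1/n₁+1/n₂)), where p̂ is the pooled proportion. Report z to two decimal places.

p̂₁ = 115/403 = 0.2854, p̂₂ = 81/238 = 0.3403.
Pooled p̂ = (115+81)/(403+238) = 196/641 = 0.3058.
SE = √(0.212276 × 0.00668307) = 0.0377.
z = (0.2854 − 0.3403)/0.0377 = -0.0549/0.0377 = -1.46.

z = -1.46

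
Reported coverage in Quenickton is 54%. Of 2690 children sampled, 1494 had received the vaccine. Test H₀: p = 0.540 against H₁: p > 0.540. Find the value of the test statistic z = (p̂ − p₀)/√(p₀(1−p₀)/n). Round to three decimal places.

p̂ = 1494/2690 ≈ 0.555390.
Under H₀, SE = √(0.54·0.46/2690) = √(9.2342e-05) = 0.009609.
z = (0.555390 − 0.54)/0.009609 = 0.015390/0.009609 = 1.602.
p-value = P(Z > 1.602) ≈ 0.0546.

z = 1.602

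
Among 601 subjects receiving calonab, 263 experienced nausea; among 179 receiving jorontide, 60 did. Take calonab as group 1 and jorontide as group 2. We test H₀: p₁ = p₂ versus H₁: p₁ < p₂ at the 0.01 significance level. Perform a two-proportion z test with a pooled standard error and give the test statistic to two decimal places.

z = 2.44

p̂₁ = 263/601 ≈ 0.4376, p̂₂ = 60/179 ≈ 0.3352.
Pooled p̂ = (263+60)/(601+179) = 323/780 = 0.4141.
SE = √(p̂(1−p̂)(1/n₁+1/n₂)) = √(0.4141·0.5859·0.00725049) = √(0.00175912) = 0.0419.
z = (0.4376 − 0.3352)/0.0419 = 0.1024/0.0419 = 2.44.
p-value = P(Z < 2.442) ≈ 0.9927. With α = 0.01, fail to reject H₀.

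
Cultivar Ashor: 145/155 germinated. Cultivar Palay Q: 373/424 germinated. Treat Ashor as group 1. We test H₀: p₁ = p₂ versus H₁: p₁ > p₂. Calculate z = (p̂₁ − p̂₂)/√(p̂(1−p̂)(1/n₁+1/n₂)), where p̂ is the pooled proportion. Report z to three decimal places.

p̂₁ = 145/155 ≈ 0.93548, p̂₂ = 373/424 ≈ 0.87972.
Pooled p̂ = (145+373)/(155+424) = 518/579 = 0.89465.
SE = √(p̂(1−p̂)(1/n₁+1/n₂)) = √(0.89465·0.10535·0.0088101) = √(0.000830393) = 0.02882.
z = (0.93548 − 0.87972)/0.02882 = 0.05576/0.02882 = 1.935.
p-value = P(Z > 1.935) ≈ 0.0265.

z = 1.935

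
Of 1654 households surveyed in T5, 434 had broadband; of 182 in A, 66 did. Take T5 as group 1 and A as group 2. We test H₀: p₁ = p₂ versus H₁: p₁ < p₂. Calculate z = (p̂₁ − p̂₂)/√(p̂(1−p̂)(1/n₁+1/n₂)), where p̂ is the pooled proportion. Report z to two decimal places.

z = -2.88

p̂₁ = 434/1654 = 0.2624, p̂₂ = 66/182 = 0.3626.
Pooled p̂ = (434+66)/(1654+182) = 500/1836 = 0.2723.
SE = √(p̂(1−p̂)(1/n₁+1/n₂)) = √(0.2723·0.7277·0.0060991) = √(0.00120864) = 0.0348.
z = (0.2624 − 0.3626)/0.0348 = -0.1002/0.0348 = -2.88.
p-value = P(Z < -2.883) ≈ 0.0020.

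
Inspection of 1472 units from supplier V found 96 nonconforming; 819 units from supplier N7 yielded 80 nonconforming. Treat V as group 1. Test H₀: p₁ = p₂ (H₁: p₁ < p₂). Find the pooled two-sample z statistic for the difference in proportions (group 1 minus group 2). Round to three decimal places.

z = -2.796

p̂₁ = 96/1472 ≈ 0.06522, p̂₂ = 80/819 ≈ 0.09768.
Pooled p̂ = (96+80)/(1472+819) = 176/2291 = 0.07682.
SE = √(p̂(1−p̂)(1/n₁+1/n₂)) = √(0.07682·0.92318·0.00190035) = √(0.000134774) = 0.01161.
z = (0.06522 − 0.09768)/0.01161 = -0.03246/0.01161 = -2.796.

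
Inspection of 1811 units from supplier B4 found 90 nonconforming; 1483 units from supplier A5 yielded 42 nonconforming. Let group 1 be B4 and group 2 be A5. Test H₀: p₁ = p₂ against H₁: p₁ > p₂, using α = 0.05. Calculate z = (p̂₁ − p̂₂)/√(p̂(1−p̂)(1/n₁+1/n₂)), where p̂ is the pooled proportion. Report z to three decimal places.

z = 3.112

p̂₁ = 90/1811 = 0.04970, p̂₂ = 42/1483 = 0.02832.
Pooled p̂ = (90+42)/(1811+1483) = 132/3294 = 0.04007.
SE = √(0.038467 × 0.00122649) = 0.00687.
z = (0.04970 − 0.02832)/0.00687 = 0.02138/0.00687 = 3.112.
p-value = P(Z > 3.112) ≈ 0.0009; since p < α = 0.05, reject H₀.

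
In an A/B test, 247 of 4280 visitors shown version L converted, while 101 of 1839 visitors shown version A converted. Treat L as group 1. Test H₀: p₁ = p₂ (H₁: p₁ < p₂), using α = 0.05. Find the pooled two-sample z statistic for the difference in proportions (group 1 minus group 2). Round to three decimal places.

p̂₁ = 247/4280 ≈ 0.05771, p̂₂ = 101/1839 ≈ 0.05492.
Pooled p̂ = (247+101)/(4280+1839) = 348/6119 = 0.05687.
SE = √(p̂(1−p̂)(1/n₁+1/n₂)) = √(0.05687·0.94313·0.000777419) = √(4.16989e-05) = 0.00646.
z = (0.05771 − 0.05492)/0.00646 = 0.00279/0.00646 = 0.432.
p-value = P(Z < 0.432) ≈ 0.6671, so at α = 0.05 we fail to reject H₀.

z = 0.432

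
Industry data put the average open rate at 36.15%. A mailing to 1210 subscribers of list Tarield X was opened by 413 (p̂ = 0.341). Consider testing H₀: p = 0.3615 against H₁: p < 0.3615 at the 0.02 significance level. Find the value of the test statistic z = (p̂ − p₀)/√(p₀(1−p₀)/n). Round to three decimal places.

p̂ = 413/1210 ≈ 0.34132.
Standard error under H₀: √(0.3615×0.6385/1210) = 0.01381.
z = (0.34132 − 0.3615)/0.01381 = -0.02018/0.01381 = -1.461.
p-value = P(Z < -1.461) ≈ 0.0720. With α = 0.02, fail to reject H₀.

z = -1.461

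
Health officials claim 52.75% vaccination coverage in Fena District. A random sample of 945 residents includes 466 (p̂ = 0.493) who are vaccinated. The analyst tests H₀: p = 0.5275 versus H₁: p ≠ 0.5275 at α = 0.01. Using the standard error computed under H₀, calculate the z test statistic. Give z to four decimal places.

z = -2.1168

p̂ = 466/945 ≈ 0.4931217.
Standard error under H₀: √(0.5275×0.4725/945) = 0.0162404.
z = (0.4931217 − 0.5275)/0.0162404 = -0.0343783/0.0162404 = -2.1168.
p-value = 2·P(Z > 2.117) ≈ 0.0343, so at α = 0.01 we fail to reject H₀.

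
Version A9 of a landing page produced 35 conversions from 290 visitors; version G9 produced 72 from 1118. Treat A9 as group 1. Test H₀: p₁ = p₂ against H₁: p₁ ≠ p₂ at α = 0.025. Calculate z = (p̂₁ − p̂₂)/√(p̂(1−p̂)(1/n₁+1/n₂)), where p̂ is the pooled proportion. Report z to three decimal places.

z = 3.223

p̂₁ = 35/290 ≈ 0.120690, p̂₂ = 72/1118 ≈ 0.064401.
Pooled p̂ = (35+72)/(290+1118) = 107/1408 = 0.075994.
SE = √(p̂(1−p̂)(1/n₁+1/n₂)) = √(0.075994·0.924006·0.00434273) = √(0.000304943) = 0.017463.
z = (0.120690 − 0.064401)/0.017463 = 0.056289/0.017463 = 3.223.
p-value = 2·P(Z > 3.223) ≈ 0.0013, so at α = 0.025 we reject H₀.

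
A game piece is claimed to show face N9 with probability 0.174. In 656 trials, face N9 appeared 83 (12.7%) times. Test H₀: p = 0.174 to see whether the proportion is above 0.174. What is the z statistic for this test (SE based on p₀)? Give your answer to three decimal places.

z = -3.207

p̂ = 83/656 = 0.126524.
Under H₀, SE = √(0.174·0.826/656) = √(0.000219091) = 0.014802.
z = (0.126524 − 0.174)/0.014802 = -0.047476/0.014802 = -3.207.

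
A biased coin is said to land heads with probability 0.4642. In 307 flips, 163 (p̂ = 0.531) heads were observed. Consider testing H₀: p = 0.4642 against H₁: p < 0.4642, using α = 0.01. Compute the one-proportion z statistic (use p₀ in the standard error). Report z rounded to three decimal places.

z = 2.345

p̂ = 163/307 ≈ 0.53094.
Standard error under H₀: √(0.4642×0.5358/307) = 0.02846.
z = (0.53094 − 0.4642)/0.02846 = 0.06674/0.02846 = 2.345.
p-value = P(Z < 2.345) ≈ 0.9905, so at α = 0.01 we fail to reject H₀.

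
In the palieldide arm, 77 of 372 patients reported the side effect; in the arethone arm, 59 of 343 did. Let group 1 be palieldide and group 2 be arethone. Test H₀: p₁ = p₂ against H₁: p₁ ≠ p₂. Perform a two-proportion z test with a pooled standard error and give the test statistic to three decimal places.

z = 1.191

p̂₁ = 77/372 = 0.20699, p̂₂ = 59/343 = 0.17201.
Pooled p̂ = (77+59)/(372+343) = 136/715 = 0.19021.
SE = √(p̂(1−p̂)(1/n₁+1/n₂)) = √(0.19021·0.80979·0.00560362) = √(0.000863126) = 0.02938.
z = (0.20699 − 0.17201)/0.02938 = 0.03498/0.02938 = 1.191.
Two-sided p-value ≈ 2·Φ(−1.191) = 0.2338.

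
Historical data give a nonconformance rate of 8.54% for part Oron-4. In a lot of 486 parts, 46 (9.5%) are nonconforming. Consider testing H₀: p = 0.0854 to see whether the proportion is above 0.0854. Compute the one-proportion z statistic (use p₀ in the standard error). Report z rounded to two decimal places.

z = 0.73

p̂ = 46/486 = 0.0947.
Under H₀, SE = √(0.0854·0.9146/486) = √(0.000160714) = 0.0127.
z = (0.0947 − 0.0854)/0.0127 = 0.0093/0.0127 = 0.73.
p-value = P(Z > 0.730) ≈ 0.2328.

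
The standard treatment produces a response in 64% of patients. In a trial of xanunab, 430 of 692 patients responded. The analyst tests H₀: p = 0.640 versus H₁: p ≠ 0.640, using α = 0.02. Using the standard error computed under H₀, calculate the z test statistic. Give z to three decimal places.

z = -1.020

p̂ = 430/692 = 0.62139.
Under H₀, SE = √(0.64·0.36/692) = √(0.000332948) = 0.01825.
z = (0.62139 − 0.64)/0.01825 = -0.01861/0.01825 = -1.020.
p-value = 2·P(Z > 1.020) ≈ 0.3077; since p > α = 0.02, fail to reject H₀.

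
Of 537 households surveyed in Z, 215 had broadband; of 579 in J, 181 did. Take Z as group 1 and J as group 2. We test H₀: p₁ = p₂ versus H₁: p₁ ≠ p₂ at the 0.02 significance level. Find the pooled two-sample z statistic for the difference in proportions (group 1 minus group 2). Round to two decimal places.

p̂₁ = 215/537 = 0.4004, p̂₂ = 181/579 = 0.3126.
Pooled p̂ = (215+181)/(537+579) = 396/1116 = 0.3548.
SE = √(p̂(1−p̂)(1/n₁+1/n₂)) = √(0.3548·0.6452·0.00358931) = √(0.000821695) = 0.0287.
z = (0.4004 − 0.3126)/0.0287 = 0.0878/0.0287 = 3.06.
p-value = 2·P(Z > 3.062) ≈ 0.0022, so at α = 0.02 we reject H₀.

z = 3.06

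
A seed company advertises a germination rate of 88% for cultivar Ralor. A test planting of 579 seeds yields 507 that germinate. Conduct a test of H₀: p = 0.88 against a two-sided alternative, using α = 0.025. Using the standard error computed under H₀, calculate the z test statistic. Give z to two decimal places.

z = -0.32

p̂ = 507/579 ≈ 0.87565.
Under H₀, SE = √(0.88·0.12/579) = √(0.000182383) = 0.01350.
z = (0.87565 − 0.88)/0.01350 = -0.00435/0.01350 = -0.32.
p-value = 2·P(Z > 0.322) ≈ 0.7472, so at α = 0.025 we fail to reject H₀.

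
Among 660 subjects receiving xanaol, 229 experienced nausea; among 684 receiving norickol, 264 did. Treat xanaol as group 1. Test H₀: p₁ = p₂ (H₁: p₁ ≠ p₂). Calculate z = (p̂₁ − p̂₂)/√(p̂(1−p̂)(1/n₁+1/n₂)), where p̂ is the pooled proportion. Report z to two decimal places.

z = -1.48

p̂₁ = 229/660 ≈ 0.3470, p̂₂ = 264/684 ≈ 0.3860.
Pooled p̂ = (229+264)/(660+684) = 493/1344 = 0.3668.
SE = √(0.232262 × 0.00297714) = 0.0263.
z = (0.3470 − 0.3860)/0.0263 = -0.0390/0.0263 = -1.48.
p-value = 2·P(Z > 1.483) ≈ 0.1381.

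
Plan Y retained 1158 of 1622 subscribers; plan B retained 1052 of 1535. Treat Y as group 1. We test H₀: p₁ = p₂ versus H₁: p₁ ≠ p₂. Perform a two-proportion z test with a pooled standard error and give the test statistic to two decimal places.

z = 1.75

p̂₁ = 1158/1622 = 0.7139, p̂₂ = 1052/1535 = 0.6853.
Pooled p̂ = (1158+1052)/(1622+1535) = 2210/3157 = 0.7000.
SE = √(p̂(1−p̂)(1/n₁+1/n₂)) = √(0.7000·0.3000·0.00126799) = √(0.000266262) = 0.0163.
z = (0.7139 − 0.6853)/0.0163 = 0.0286/0.0163 = 1.75.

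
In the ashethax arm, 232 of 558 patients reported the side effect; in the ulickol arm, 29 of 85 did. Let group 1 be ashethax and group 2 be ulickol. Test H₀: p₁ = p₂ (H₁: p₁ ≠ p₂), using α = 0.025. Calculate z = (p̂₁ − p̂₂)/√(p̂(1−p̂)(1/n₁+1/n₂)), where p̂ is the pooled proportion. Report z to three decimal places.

p̂₁ = 232/558 = 0.415771, p̂₂ = 29/85 = 0.341176.
Pooled p̂ = (232+29)/(558+85) = 261/643 = 0.405910.
SE = √(p̂(1−p̂)(1/n₁+1/n₂)) = √(0.405910·0.594090·0.0135568) = √(0.00326919) = 0.057177.
z = (0.415771 − 0.341176)/0.057177 = 0.074595/0.057177 = 1.305.
Two-sided p-value ≈ 2·Φ(−1.305) = 0.1920, so at α = 0.025 we fail to reject H₀.

z = 1.305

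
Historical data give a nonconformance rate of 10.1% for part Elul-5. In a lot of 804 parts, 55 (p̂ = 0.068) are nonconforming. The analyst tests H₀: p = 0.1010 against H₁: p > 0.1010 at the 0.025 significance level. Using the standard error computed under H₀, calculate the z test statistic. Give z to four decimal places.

z = -3.0669

p̂ = 55/804 ≈ 0.068408.
Under H₀, SE = √(0.101·0.899/804) = √(0.000112934) = 0.010627.
z = (0.068408 − 0.101)/0.010627 = -0.032592/0.010627 = -3.0669.
p-value = P(Z > -3.067) ≈ 0.9989; since p > α = 0.025, fail to reject H₀.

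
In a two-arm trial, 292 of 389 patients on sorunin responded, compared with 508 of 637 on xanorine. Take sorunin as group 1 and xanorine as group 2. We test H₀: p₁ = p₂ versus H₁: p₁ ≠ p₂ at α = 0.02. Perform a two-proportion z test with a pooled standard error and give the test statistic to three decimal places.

p̂₁ = 292/389 = 0.75064, p̂₂ = 508/637 = 0.79749.
Pooled p̂ = (292+508)/(389+637) = 800/1026 = 0.77973.
SE = √(p̂(1−p̂)(1/n₁+1/n₂)) = √(0.77973·0.22027·0.00414055) = √(0.000711151) = 0.02667.
z = (0.75064 − 0.79749)/0.02667 = -0.04685/0.02667 = -1.757.
p-value = 2·P(Z > 1.757) ≈ 0.0790, so at α = 0.02 we fail to reject H₀.

z = -1.757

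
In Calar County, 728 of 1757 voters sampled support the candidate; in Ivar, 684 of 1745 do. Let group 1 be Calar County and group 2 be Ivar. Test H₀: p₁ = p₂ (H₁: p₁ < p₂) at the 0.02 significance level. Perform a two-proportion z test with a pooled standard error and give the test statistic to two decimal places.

z = 1.35

p̂₁ = 728/1757 = 0.41434, p̂₂ = 684/1745 = 0.39198.
Pooled p̂ = (728+684)/(1757+1745) = 1412/3502 = 0.40320.
SE = √(p̂(1−p̂)(1/n₁+1/n₂)) = √(0.40320·0.59680·0.00114222) = √(0.000274851) = 0.01658.
z = (0.41434 − 0.39198)/0.01658 = 0.02236/0.01658 = 1.35.
p-value = P(Z < 1.349) ≈ 0.9113; since p > α = 0.02, fail to reject H₀.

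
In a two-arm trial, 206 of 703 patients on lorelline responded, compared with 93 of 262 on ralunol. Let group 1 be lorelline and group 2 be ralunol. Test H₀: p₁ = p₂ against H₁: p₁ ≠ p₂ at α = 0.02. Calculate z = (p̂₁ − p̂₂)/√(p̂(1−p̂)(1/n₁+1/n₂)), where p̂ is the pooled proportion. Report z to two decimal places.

z = -1.85

p̂₁ = 206/703 = 0.2930, p̂₂ = 93/262 = 0.3550.
Pooled p̂ = (206+93)/(703+262) = 299/965 = 0.3098.
SE = √(p̂(1−p̂)(1/n₁+1/n₂)) = √(0.3098·0.6902·0.00523927) = √(0.00112037) = 0.0335.
z = (0.2930 − 0.3550)/0.0335 = -0.0620/0.0335 = -1.85.
p-value = 2·P(Z > 1.850) ≈ 0.0643, so at α = 0.02 we fail to reject H₀.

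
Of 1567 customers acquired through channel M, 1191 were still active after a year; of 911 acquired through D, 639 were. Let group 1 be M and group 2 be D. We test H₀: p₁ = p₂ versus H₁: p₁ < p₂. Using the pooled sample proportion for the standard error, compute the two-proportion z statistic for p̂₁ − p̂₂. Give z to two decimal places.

z = 3.20

p̂₁ = 1191/1567 ≈ 0.76005, p̂₂ = 639/911 ≈ 0.70143.
Pooled p̂ = (1191+639)/(1567+911) = 1830/2478 = 0.73850.
SE = √(p̂(1−p̂)(1/n₁+1/n₂)) = √(0.73850·0.26150·0.00173586) = √(0.000335226) = 0.01831.
z = (0.76005 − 0.70143)/0.01831 = 0.05862/0.01831 = 3.20.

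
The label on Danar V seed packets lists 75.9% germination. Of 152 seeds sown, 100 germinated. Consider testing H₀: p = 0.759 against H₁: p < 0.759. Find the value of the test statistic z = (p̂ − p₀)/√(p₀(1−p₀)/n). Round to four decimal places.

p̂ = 100/152 ≈ 0.657895.
Under H₀, SE = √(0.759·0.241/152) = √(0.00120341) = 0.034690.
z = (0.657895 − 0.759)/0.034690 = -0.101105/0.034690 = -2.9145.
p-value = P(Z < -2.915) ≈ 0.0018.

z = -2.9145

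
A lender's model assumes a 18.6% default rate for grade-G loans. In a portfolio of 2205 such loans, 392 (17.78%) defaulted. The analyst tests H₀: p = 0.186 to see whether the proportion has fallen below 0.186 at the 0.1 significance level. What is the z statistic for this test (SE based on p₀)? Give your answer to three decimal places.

p̂ = 392/2205 = 0.17778.
SE = √(p₀(1−p₀)/n) = √(0.1514/2205) = 0.00829.
z = (0.17778 − 0.186)/0.00829 = -0.00822/0.00829 = -0.992.
p-value = P(Z < -0.992) ≈ 0.1605; since p > α = 0.1, fail to reject H₀.

z = -0.992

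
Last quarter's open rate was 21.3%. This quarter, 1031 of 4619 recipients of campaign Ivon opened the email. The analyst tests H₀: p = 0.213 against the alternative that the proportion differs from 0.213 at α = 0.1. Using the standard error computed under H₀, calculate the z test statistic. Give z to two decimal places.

z = 1.69

p̂ = 1031/4619 ≈ 0.223208.
SE = √(p₀(1−p₀)/n) = √(0.16763/4619) = 0.006024.
z = (0.223208 − 0.213)/0.006024 = 0.010208/0.006024 = 1.69.
Two-sided p-value ≈ 2·Φ(−1.695) = 0.0902; since p < α = 0.1, reject H₀.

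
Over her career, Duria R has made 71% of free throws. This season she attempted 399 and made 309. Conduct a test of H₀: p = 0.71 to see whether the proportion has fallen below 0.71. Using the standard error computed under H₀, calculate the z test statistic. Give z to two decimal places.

p̂ = 309/399 = 0.7744.
Standard error under H₀: √(0.71×0.29/399) = 0.0227.
z = (0.7744 − 0.71)/0.0227 = 0.0644/0.0227 = 2.84.
p-value = P(Z < 2.837) ≈ 0.9977.

z = 2.84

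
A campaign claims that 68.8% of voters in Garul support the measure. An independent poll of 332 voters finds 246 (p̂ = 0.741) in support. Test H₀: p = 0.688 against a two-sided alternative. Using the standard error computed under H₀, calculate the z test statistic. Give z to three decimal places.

z = 2.083

p̂ = 246/332 = 0.74096.
Under H₀, SE = √(0.688·0.312/332) = √(0.000646554) = 0.02543.
z = (0.74096 − 0.688)/0.02543 = 0.05296/0.02543 = 2.083.
Two-sided p-value ≈ 2·Φ(−2.083) = 0.0373.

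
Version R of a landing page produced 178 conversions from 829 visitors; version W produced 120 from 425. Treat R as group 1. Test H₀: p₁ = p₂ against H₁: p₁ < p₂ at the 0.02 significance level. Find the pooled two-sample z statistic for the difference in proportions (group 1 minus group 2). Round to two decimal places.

z = -2.66

p̂₁ = 178/829 = 0.21472, p̂₂ = 120/425 = 0.28235.
Pooled p̂ = (178+120)/(829+425) = 298/1254 = 0.23764.
SE = √(0.181167 × 0.00355921) = 0.02539.
z = (0.21472 − 0.28235)/0.02539 = -0.06763/0.02539 = -2.66.
p-value = P(Z < -2.664) ≈ 0.0039; since p < α = 0.02, reject H₀.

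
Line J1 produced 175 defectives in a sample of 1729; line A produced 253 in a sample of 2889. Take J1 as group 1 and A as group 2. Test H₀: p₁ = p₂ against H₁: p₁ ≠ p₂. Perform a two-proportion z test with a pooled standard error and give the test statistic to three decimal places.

p̂₁ = 175/1729 ≈ 0.101215, p̂₂ = 253/2889 ≈ 0.087574.
Pooled p̂ = (175+253)/(1729+2889) = 428/4618 = 0.092681.
SE = √(0.0840911 × 0.00092451) = 0.008817.
z = (0.101215 − 0.087574)/0.008817 = 0.013641/0.008817 = 1.547.

z = 1.547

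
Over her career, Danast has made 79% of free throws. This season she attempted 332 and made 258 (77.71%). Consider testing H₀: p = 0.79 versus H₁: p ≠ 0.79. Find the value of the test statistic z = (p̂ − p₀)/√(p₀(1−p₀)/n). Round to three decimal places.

p̂ = 258/332 = 0.77711.
Under H₀, SE = √(0.79·0.21/332) = √(0.000499699) = 0.02235.
z = (0.77711 − 0.79)/0.02235 = -0.01289/0.02235 = -0.577.
Two-sided p-value ≈ 2·Φ(−0.577) = 0.5641.

z = -0.577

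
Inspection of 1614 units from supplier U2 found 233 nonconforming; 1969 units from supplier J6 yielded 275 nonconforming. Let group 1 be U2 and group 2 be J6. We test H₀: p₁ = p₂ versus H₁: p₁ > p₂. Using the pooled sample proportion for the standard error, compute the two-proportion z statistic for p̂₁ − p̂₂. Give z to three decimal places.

p̂₁ = 233/1614 ≈ 0.14436, p̂₂ = 275/1969 ≈ 0.13966.
Pooled p̂ = (233+275)/(1614+1969) = 508/3583 = 0.14178.
SE = √(p̂(1−p̂)(1/n₁+1/n₂)) = √(0.14178·0.85822·0.00112745) = √(0.000137187) = 0.01171.
z = (0.14436 − 0.13966)/0.01171 = 0.00470/0.01171 = 0.401.

z = 0.401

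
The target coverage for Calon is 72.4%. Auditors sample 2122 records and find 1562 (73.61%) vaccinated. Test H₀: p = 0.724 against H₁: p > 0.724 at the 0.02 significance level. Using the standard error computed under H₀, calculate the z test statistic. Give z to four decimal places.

p̂ = 1562/2122 ≈ 0.736098.
SE = √(p₀(1−p₀)/n) = √(0.19982/2122) = 0.009704.
z = (0.736098 − 0.724)/0.009704 = 0.012098/0.009704 = 1.2467.
p-value = P(Z > 1.247) ≈ 0.1063, so at α = 0.02 we fail to reject H₀.

z = 1.2467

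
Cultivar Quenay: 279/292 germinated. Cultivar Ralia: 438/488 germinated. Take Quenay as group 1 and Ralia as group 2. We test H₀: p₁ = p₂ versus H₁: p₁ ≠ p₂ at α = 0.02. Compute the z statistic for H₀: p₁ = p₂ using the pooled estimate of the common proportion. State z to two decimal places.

z = 2.87

p̂₁ = 279/292 = 0.9555, p̂₂ = 438/488 = 0.8975.
Pooled p̂ = (279+438)/(292+488) = 717/780 = 0.9192.
SE = √(p̂(1−p̂)(1/n₁+1/n₂)) = √(0.9192·0.0808·0.00547384) = √(0.000406408) = 0.0202.
z = (0.9555 − 0.8975)/0.0202 = 0.0580/0.0202 = 2.87.
p-value = 2·P(Z > 2.874) ≈ 0.0041; since p < α = 0.02, reject H₀.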